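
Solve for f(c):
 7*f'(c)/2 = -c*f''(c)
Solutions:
 f(c) = C1 + C2/c^(5/2)


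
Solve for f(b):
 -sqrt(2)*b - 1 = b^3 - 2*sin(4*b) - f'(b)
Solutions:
 f(b) = C1 + b^4/4 + sqrt(2)*b^2/2 + b + cos(4*b)/2


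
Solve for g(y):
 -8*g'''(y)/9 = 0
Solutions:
 g(y) = C1 + C2*y + C3*y^2


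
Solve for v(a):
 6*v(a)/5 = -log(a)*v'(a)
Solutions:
 v(a) = C1*exp(-6*li(a)/5)


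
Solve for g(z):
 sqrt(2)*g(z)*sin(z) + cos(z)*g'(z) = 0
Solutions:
 g(z) = C1*cos(z)^(sqrt(2))


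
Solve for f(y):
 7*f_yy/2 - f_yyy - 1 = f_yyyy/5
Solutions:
 f(y) = C1 + C2*y + C3*exp(y*(-5 + sqrt(95))/2) + C4*exp(-y*(5 + sqrt(95))/2) + y^2/7


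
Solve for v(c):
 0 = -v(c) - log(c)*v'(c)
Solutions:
 v(c) = C1*exp(-li(c))


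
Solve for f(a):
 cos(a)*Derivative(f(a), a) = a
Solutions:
 f(a) = C1 + Integral(a/cos(a), a)


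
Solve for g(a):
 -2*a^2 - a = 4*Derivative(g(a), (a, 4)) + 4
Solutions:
 g(a) = C1 + C2*a + C3*a^2 + C4*a^3 - a^6/720 - a^5/480 - a^4/24


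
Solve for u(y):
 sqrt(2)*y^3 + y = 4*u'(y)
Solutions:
 u(y) = C1 + sqrt(2)*y^4/16 + y^2/8


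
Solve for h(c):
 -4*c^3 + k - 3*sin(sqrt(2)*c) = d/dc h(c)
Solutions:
 h(c) = C1 - c^4 + c*k + 3*sqrt(2)*cos(sqrt(2)*c)/2


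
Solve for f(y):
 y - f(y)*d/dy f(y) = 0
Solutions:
 f(y) = -sqrt(C1 + y^2)
 f(y) = sqrt(C1 + y^2)


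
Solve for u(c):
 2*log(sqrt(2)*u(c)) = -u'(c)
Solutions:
 Integral(1/(2*log(_y) + log(2)), (_y, u(c))) = C1 - c


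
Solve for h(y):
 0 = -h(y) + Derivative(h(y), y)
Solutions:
 h(y) = C1*exp(y)


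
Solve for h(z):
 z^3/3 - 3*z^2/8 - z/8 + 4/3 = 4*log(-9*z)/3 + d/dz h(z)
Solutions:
 h(z) = C1 + z^4/12 - z^3/8 - z^2/16 - 4*z*log(-z)/3 + 8*z*(1 - log(3))/3


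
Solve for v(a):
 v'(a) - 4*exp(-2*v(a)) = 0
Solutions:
 v(a) = log(-sqrt(C1 + 8*a))
 v(a) = log(C1 + 8*a)/2


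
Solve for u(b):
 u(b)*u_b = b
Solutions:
 u(b) = -sqrt(C1 + b^2)
 u(b) = sqrt(C1 + b^2)


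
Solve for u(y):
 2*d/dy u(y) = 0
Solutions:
 u(y) = C1


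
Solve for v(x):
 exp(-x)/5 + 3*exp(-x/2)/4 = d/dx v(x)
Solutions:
 v(x) = C1 - exp(-x)/5 - 3*exp(-x/2)/2


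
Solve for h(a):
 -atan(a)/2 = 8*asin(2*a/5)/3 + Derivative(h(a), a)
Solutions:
 h(a) = C1 - 8*a*asin(2*a/5)/3 - a*atan(a)/2 - 4*sqrt(25 - 4*a^2)/3 + log(a^2 + 1)/4


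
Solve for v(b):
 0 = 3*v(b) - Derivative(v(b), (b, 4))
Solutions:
 v(b) = C1*exp(-3^(1/4)*b) + C2*exp(3^(1/4)*b) + C3*sin(3^(1/4)*b) + C4*cos(3^(1/4)*b)


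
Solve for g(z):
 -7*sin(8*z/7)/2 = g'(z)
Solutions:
 g(z) = C1 + 49*cos(8*z/7)/16


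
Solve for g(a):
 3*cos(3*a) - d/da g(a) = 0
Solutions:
 g(a) = C1 + sin(3*a)


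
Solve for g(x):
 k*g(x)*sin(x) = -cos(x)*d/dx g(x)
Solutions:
 g(x) = C1*exp(k*log(cos(x)))


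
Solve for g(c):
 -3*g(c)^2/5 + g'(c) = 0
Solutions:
 g(c) = -5/(C1 + 3*c)


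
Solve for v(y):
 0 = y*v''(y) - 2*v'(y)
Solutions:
 v(y) = C1 + C2*y^3


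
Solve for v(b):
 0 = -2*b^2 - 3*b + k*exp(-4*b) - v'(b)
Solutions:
 v(b) = C1 - 2*b^3/3 - 3*b^2/2 - k*exp(-4*b)/4


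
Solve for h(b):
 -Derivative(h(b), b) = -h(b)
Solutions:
 h(b) = C1*exp(b)


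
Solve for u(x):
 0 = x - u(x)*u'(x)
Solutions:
 u(x) = -sqrt(C1 + x^2)
 u(x) = sqrt(C1 + x^2)


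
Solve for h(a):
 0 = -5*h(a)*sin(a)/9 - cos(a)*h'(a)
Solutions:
 h(a) = C1*cos(a)^(5/9)


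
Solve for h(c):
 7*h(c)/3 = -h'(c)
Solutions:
 h(c) = C1*exp(-7*c/3)


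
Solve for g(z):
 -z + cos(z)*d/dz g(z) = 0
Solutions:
 g(z) = C1 + Integral(z/cos(z), z)


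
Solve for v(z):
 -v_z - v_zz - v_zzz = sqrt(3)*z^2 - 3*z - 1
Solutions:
 v(z) = C1 - sqrt(3)*z^3/3 + 3*z^2/2 + sqrt(3)*z^2 - 2*z + (C2*sin(sqrt(3)*z/2) + C3*cos(sqrt(3)*z/2))*exp(-z/2)


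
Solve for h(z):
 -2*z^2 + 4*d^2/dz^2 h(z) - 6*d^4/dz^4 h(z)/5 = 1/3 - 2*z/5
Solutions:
 h(z) = C1 + C2*z + C3*exp(-sqrt(30)*z/3) + C4*exp(sqrt(30)*z/3) + z^4/24 - z^3/60 + 23*z^2/120


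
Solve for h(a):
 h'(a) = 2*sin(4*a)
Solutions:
 h(a) = C1 - cos(4*a)/2


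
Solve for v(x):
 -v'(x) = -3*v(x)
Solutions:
 v(x) = C1*exp(3*x)


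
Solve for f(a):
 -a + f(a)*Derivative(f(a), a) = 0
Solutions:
 f(a) = -sqrt(C1 + a^2)
 f(a) = sqrt(C1 + a^2)


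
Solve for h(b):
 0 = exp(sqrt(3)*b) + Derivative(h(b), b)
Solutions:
 h(b) = C1 - sqrt(3)*exp(sqrt(3)*b)/3


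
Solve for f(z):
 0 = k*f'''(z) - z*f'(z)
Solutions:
 f(z) = C1 + Integral(C2*airyai(z*(1/k)^(1/3)) + C3*airybi(z*(1/k)^(1/3)), z)


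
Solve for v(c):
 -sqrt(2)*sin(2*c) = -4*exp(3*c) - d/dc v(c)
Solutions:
 v(c) = C1 - 4*exp(3*c)/3 - sqrt(2)*cos(2*c)/2


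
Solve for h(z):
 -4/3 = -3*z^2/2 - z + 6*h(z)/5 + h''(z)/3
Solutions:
 h(z) = C1*sin(3*sqrt(10)*z/5) + C2*cos(3*sqrt(10)*z/5) + 5*z^2/4 + 5*z/6 - 65/36


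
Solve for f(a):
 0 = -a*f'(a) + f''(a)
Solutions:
 f(a) = C1 + C2*erfi(sqrt(2)*a/2)


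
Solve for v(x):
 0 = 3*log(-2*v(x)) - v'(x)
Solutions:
 -Integral(1/(log(-_y) + log(2)), (_y, v(x)))/3 = C1 - x


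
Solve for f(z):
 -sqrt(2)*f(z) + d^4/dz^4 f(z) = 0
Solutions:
 f(z) = C1*exp(-2^(1/8)*z) + C2*exp(2^(1/8)*z) + C3*sin(2^(1/8)*z) + C4*cos(2^(1/8)*z)


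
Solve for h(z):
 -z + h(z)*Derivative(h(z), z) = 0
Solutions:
 h(z) = -sqrt(C1 + z^2)
 h(z) = sqrt(C1 + z^2)


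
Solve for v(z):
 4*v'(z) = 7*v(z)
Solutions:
 v(z) = C1*exp(7*z/4)


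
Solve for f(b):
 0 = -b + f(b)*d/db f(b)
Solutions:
 f(b) = -sqrt(C1 + b^2)
 f(b) = sqrt(C1 + b^2)


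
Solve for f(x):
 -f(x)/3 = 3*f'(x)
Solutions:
 f(x) = C1*exp(-x/9)


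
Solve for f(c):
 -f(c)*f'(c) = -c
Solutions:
 f(c) = -sqrt(C1 + c^2)
 f(c) = sqrt(C1 + c^2)


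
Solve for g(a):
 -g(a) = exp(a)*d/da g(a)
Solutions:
 g(a) = C1*exp(exp(-a))


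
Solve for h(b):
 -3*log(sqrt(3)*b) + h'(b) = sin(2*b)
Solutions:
 h(b) = C1 + 3*b*log(b) - 3*b + 3*b*log(3)/2 - cos(2*b)/2


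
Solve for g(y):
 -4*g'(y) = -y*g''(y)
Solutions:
 g(y) = C1 + C2*y^5


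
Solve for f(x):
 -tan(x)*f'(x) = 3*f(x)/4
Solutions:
 f(x) = C1/sin(x)^(3/4)


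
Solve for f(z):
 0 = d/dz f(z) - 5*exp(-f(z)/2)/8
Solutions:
 f(z) = 2*log(C1 + 5*z/16)


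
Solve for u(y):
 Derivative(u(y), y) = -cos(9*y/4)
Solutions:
 u(y) = C1 - 4*sin(9*y/4)/9


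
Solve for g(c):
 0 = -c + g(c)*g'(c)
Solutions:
 g(c) = -sqrt(C1 + c^2)
 g(c) = sqrt(C1 + c^2)


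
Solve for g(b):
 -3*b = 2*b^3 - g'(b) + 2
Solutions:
 g(b) = C1 + b^4/2 + 3*b^2/2 + 2*b


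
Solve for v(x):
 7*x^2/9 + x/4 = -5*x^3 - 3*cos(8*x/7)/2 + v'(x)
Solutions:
 v(x) = C1 + 5*x^4/4 + 7*x^3/27 + x^2/8 + 21*sin(8*x/7)/16


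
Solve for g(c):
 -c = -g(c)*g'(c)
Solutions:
 g(c) = -sqrt(C1 + c^2)
 g(c) = sqrt(C1 + c^2)


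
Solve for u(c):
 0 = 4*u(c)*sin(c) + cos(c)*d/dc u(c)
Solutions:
 u(c) = C1*cos(c)^4


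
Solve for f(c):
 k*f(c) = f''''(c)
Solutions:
 f(c) = C1*exp(-c*k^(1/4)) + C2*exp(c*k^(1/4)) + C3*exp(-I*c*k^(1/4)) + C4*exp(I*c*k^(1/4))


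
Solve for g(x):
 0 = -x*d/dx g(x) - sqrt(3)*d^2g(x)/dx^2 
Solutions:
 g(x) = C1 + C2*erf(sqrt(2)*3^(3/4)*x/6)


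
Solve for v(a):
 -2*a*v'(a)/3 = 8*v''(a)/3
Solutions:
 v(a) = C1 + C2*erf(sqrt(2)*a/4)


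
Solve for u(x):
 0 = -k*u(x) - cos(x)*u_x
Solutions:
 u(x) = C1*exp(k*(log(sin(x) - 1) - log(sin(x) + 1))/2)


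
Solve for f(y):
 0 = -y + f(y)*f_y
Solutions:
 f(y) = -sqrt(C1 + y^2)
 f(y) = sqrt(C1 + y^2)


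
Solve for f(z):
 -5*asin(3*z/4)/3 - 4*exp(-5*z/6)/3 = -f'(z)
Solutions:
 f(z) = C1 + 5*z*asin(3*z/4)/3 + 5*sqrt(16 - 9*z^2)/9 - 8*exp(-5*z/6)/5


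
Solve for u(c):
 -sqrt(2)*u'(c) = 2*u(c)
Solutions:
 u(c) = C1*exp(-sqrt(2)*c)


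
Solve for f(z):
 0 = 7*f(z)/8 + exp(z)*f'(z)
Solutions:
 f(z) = C1*exp(7*exp(-z)/8)


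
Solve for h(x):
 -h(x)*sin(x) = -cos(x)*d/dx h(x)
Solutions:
 h(x) = C1/cos(x)


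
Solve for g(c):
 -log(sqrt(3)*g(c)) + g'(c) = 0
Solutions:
 -2*Integral(1/(2*log(_y) + log(3)), (_y, g(c))) = C1 - c


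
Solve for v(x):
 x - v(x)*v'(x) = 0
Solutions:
 v(x) = -sqrt(C1 + x^2)
 v(x) = sqrt(C1 + x^2)


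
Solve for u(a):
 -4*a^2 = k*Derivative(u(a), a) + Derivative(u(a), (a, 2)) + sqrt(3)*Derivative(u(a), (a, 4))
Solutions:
 u(a) = C1 + C2*exp(a*(-2^(2/3)*3^(1/6)*(9*k + sqrt(81*k^2 + 4*sqrt(3)))^(1/3) + 2*6^(1/3)/(9*k + sqrt(81*k^2 + 4*sqrt(3)))^(1/3))/6) + C3*exp(a*(2^(2/3)*3^(1/6)*(9*k + sqrt(81*k^2 + 4*sqrt(3)))^(1/3) - 6^(2/3)*I*(9*k + sqrt(81*k^2 + 4*sqrt(3)))^(1/3) + 16*sqrt(3)/((9*k + sqrt(81*k^2 + 4*sqrt(3)))^(1/3)*(-2^(2/3)*3^(1/6) + 6^(2/3)*I)))/12) + C4*exp(a*(2^(2/3)*3^(1/6)*(9*k + sqrt(81*k^2 + 4*sqrt(3)))^(1/3) + 6^(2/3)*I*(9*k + sqrt(81*k^2 + 4*sqrt(3)))^(1/3) - 16*sqrt(3)/((9*k + sqrt(81*k^2 + 4*sqrt(3)))^(1/3)*(2^(2/3)*3^(1/6) + 6^(2/3)*I)))/12) - 4*a^3/(3*k) + 4*a^2/k^2 - 8*a/k^3


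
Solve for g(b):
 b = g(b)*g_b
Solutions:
 g(b) = -sqrt(C1 + b^2)
 g(b) = sqrt(C1 + b^2)


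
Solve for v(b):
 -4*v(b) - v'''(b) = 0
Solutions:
 v(b) = C3*exp(-2^(2/3)*b) + (C1*sin(2^(2/3)*sqrt(3)*b/2) + C2*cos(2^(2/3)*sqrt(3)*b/2))*exp(2^(2/3)*b/2)


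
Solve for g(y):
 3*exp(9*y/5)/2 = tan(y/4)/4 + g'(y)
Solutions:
 g(y) = C1 + 5*exp(9*y/5)/6 + log(cos(y/4))


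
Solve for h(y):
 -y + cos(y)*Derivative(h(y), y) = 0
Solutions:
 h(y) = C1 + Integral(y/cos(y), y)


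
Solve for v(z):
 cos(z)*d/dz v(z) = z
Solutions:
 v(z) = C1 + Integral(z/cos(z), z)


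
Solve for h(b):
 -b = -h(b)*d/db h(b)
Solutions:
 h(b) = -sqrt(C1 + b^2)
 h(b) = sqrt(C1 + b^2)


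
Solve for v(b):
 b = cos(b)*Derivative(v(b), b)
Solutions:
 v(b) = C1 + Integral(b/cos(b), b)


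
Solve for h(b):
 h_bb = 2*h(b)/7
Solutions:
 h(b) = C1*exp(-sqrt(14)*b/7) + C2*exp(sqrt(14)*b/7)


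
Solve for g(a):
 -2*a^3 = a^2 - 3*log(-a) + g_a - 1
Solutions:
 g(a) = C1 - a^4/2 - a^3/3 + 3*a*log(-a) - 2*a


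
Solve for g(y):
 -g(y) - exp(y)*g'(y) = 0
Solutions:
 g(y) = C1*exp(exp(-y))


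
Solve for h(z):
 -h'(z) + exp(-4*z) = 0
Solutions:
 h(z) = C1 - exp(-4*z)/4


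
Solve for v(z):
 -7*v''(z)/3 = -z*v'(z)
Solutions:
 v(z) = C1 + C2*erfi(sqrt(42)*z/14)


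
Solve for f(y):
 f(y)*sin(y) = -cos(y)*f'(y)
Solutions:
 f(y) = C1*cos(y)


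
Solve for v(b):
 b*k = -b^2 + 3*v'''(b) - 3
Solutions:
 v(b) = C1 + C2*b + C3*b^2 + b^5/180 + b^4*k/72 + b^3/6


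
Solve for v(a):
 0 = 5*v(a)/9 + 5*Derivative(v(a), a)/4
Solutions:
 v(a) = C1*exp(-4*a/9)


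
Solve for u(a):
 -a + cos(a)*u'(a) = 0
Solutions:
 u(a) = C1 + Integral(a/cos(a), a)


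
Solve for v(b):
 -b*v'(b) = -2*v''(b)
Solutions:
 v(b) = C1 + C2*erfi(b/2)


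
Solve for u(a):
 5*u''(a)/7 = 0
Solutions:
 u(a) = C1 + C2*a


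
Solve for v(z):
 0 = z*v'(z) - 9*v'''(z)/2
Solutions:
 v(z) = C1 + Integral(C2*airyai(6^(1/3)*z/3) + C3*airybi(6^(1/3)*z/3), z)


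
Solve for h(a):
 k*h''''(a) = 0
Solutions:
 h(a) = C1 + C2*a + C3*a^2 + C4*a^3


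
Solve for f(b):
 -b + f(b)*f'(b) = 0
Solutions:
 f(b) = -sqrt(C1 + b^2)
 f(b) = sqrt(C1 + b^2)


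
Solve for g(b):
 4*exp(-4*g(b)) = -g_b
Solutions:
 g(b) = log(-I*(C1 - 16*b)^(1/4))
 g(b) = log(I*(C1 - 16*b)^(1/4))
 g(b) = log(-(C1 - 16*b)^(1/4))
 g(b) = log(C1 - 16*b)/4


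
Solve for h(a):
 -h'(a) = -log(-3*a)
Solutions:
 h(a) = C1 + a*log(-a) + a*(-1 + log(3))


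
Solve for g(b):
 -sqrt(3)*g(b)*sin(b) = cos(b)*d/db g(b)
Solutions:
 g(b) = C1*cos(b)^(sqrt(3))


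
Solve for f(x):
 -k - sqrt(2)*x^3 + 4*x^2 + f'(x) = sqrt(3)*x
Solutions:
 f(x) = C1 + k*x + sqrt(2)*x^4/4 - 4*x^3/3 + sqrt(3)*x^2/2


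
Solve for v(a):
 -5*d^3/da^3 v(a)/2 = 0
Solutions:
 v(a) = C1 + C2*a + C3*a^2


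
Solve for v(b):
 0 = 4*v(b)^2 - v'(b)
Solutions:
 v(b) = -1/(C1 + 4*b)


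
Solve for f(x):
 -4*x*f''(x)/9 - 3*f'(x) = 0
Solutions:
 f(x) = C1 + C2/x^(23/4)


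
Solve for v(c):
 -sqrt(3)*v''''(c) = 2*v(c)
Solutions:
 v(c) = (C1*sin(2^(3/4)*3^(7/8)*c/6) + C2*cos(2^(3/4)*3^(7/8)*c/6))*exp(-2^(3/4)*3^(7/8)*c/6) + (C3*sin(2^(3/4)*3^(7/8)*c/6) + C4*cos(2^(3/4)*3^(7/8)*c/6))*exp(2^(3/4)*3^(7/8)*c/6)


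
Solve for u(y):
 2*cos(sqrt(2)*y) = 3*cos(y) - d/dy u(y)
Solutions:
 u(y) = C1 + 3*sin(y) - sqrt(2)*sin(sqrt(2)*y)


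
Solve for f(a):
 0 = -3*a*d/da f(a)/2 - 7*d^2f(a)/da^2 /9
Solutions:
 f(a) = C1 + C2*erf(3*sqrt(21)*a/14)


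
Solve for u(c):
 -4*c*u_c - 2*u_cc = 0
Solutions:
 u(c) = C1 + C2*erf(c)


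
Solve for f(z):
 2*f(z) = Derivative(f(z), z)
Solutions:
 f(z) = C1*exp(2*z)


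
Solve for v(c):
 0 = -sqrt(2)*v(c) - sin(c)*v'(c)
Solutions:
 v(c) = C1*(cos(c) + 1)^(sqrt(2)/2)/(cos(c) - 1)^(sqrt(2)/2)


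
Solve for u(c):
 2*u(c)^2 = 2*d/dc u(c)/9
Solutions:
 u(c) = -1/(C1 + 9*c)


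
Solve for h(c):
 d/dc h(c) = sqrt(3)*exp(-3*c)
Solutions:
 h(c) = C1 - sqrt(3)*exp(-3*c)/3


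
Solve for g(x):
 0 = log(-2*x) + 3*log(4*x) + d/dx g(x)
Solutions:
 g(x) = C1 - 4*x*log(x) + x*(-7*log(2) + 4 - I*pi)


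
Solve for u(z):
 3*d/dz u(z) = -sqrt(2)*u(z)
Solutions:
 u(z) = C1*exp(-sqrt(2)*z/3)


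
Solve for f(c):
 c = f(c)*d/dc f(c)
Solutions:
 f(c) = -sqrt(C1 + c^2)
 f(c) = sqrt(C1 + c^2)


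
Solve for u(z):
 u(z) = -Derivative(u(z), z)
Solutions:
 u(z) = C1*exp(-z)


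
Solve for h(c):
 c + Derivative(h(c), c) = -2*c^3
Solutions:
 h(c) = C1 - c^4/2 - c^2/2


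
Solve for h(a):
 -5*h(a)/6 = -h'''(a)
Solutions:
 h(a) = C3*exp(5^(1/3)*6^(2/3)*a/6) + (C1*sin(2^(2/3)*3^(1/6)*5^(1/3)*a/4) + C2*cos(2^(2/3)*3^(1/6)*5^(1/3)*a/4))*exp(-5^(1/3)*6^(2/3)*a/12)


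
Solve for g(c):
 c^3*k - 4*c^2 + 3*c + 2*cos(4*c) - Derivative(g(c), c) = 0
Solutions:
 g(c) = C1 + c^4*k/4 - 4*c^3/3 + 3*c^2/2 + sin(4*c)/2


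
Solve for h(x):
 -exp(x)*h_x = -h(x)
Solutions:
 h(x) = C1*exp(-exp(-x))


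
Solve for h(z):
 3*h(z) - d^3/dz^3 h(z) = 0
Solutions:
 h(z) = C3*exp(3^(1/3)*z) + (C1*sin(3^(5/6)*z/2) + C2*cos(3^(5/6)*z/2))*exp(-3^(1/3)*z/2)


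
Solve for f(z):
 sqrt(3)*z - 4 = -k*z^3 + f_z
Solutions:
 f(z) = C1 + k*z^4/4 + sqrt(3)*z^2/2 - 4*z


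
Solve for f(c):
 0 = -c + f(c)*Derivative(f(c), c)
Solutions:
 f(c) = -sqrt(C1 + c^2)
 f(c) = sqrt(C1 + c^2)


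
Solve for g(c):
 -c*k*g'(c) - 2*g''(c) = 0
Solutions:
 g(c) = Piecewise((-sqrt(pi)*C1*erf(c*sqrt(k)/2)/sqrt(k) - C2, (k > 0) | (k < 0)), (-C1*c - C2, True))


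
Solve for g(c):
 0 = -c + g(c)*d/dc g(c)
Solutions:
 g(c) = -sqrt(C1 + c^2)
 g(c) = sqrt(C1 + c^2)


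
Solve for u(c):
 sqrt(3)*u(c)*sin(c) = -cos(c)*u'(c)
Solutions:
 u(c) = C1*cos(c)^(sqrt(3))


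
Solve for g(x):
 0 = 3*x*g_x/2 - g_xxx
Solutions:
 g(x) = C1 + Integral(C2*airyai(2^(2/3)*3^(1/3)*x/2) + C3*airybi(2^(2/3)*3^(1/3)*x/2), x)


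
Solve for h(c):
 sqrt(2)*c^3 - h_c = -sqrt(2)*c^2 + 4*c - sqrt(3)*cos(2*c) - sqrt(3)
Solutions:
 h(c) = C1 + sqrt(2)*c^4/4 + sqrt(2)*c^3/3 - 2*c^2 + sqrt(3)*(c + sin(c)*cos(c))


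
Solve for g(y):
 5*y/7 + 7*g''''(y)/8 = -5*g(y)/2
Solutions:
 g(y) = -2*y/7 + (C1*sin(5^(1/4)*7^(3/4)*y/7) + C2*cos(5^(1/4)*7^(3/4)*y/7))*exp(-5^(1/4)*7^(3/4)*y/7) + (C3*sin(5^(1/4)*7^(3/4)*y/7) + C4*cos(5^(1/4)*7^(3/4)*y/7))*exp(5^(1/4)*7^(3/4)*y/7)


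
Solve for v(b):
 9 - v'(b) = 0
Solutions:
 v(b) = C1 + 9*b


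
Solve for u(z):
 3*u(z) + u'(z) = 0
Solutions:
 u(z) = C1*exp(-3*z)


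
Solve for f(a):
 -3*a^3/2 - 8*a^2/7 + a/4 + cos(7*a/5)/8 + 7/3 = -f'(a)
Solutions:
 f(a) = C1 + 3*a^4/8 + 8*a^3/21 - a^2/8 - 7*a/3 - 5*sin(7*a/5)/56


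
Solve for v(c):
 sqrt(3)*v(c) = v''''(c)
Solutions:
 v(c) = C1*exp(-3^(1/8)*c) + C2*exp(3^(1/8)*c) + C3*sin(3^(1/8)*c) + C4*cos(3^(1/8)*c)


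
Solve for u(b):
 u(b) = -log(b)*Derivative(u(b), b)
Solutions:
 u(b) = C1*exp(-li(b))


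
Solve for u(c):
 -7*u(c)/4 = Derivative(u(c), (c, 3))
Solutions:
 u(c) = C3*exp(-14^(1/3)*c/2) + (C1*sin(14^(1/3)*sqrt(3)*c/4) + C2*cos(14^(1/3)*sqrt(3)*c/4))*exp(14^(1/3)*c/4)


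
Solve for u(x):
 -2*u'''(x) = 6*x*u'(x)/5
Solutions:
 u(x) = C1 + Integral(C2*airyai(-3^(1/3)*5^(2/3)*x/5) + C3*airybi(-3^(1/3)*5^(2/3)*x/5), x)


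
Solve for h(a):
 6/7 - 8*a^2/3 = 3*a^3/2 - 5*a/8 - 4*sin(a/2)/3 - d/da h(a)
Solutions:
 h(a) = C1 + 3*a^4/8 + 8*a^3/9 - 5*a^2/16 - 6*a/7 + 8*cos(a/2)/3


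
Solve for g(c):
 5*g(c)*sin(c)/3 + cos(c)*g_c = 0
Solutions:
 g(c) = C1*cos(c)^(5/3)


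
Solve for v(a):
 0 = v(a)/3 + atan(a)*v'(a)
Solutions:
 v(a) = C1*exp(-Integral(1/atan(a), a)/3)


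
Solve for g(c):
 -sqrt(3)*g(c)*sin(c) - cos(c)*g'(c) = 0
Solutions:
 g(c) = C1*cos(c)^(sqrt(3))


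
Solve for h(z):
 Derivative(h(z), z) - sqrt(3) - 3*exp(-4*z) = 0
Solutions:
 h(z) = C1 + sqrt(3)*z - 3*exp(-4*z)/4


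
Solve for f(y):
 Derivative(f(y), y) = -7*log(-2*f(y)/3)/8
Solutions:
 8*Integral(1/(log(-_y) - log(3) + log(2)), (_y, f(y)))/7 = C1 - y


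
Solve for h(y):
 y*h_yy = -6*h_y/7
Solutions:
 h(y) = C1 + C2*y^(1/7)


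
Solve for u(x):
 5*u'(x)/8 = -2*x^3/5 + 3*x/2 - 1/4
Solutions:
 u(x) = C1 - 4*x^4/25 + 6*x^2/5 - 2*x/5


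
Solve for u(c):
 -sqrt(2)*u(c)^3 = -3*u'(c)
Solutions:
 u(c) = -sqrt(6)*sqrt(-1/(C1 + sqrt(2)*c))/2
 u(c) = sqrt(6)*sqrt(-1/(C1 + sqrt(2)*c))/2


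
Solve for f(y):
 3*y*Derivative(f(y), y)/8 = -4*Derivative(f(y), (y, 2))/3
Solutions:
 f(y) = C1 + C2*erf(3*y/8)


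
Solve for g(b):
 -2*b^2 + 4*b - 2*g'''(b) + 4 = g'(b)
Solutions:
 g(b) = C1 + C2*sin(sqrt(2)*b/2) + C3*cos(sqrt(2)*b/2) - 2*b^3/3 + 2*b^2 + 12*b


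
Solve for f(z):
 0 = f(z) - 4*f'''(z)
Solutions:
 f(z) = C3*exp(2^(1/3)*z/2) + (C1*sin(2^(1/3)*sqrt(3)*z/4) + C2*cos(2^(1/3)*sqrt(3)*z/4))*exp(-2^(1/3)*z/4)


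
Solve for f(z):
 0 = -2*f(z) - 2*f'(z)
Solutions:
 f(z) = C1*exp(-z)


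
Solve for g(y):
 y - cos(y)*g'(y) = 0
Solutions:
 g(y) = C1 + Integral(y/cos(y), y)


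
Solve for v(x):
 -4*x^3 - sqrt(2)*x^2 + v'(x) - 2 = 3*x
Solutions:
 v(x) = C1 + x^4 + sqrt(2)*x^3/3 + 3*x^2/2 + 2*x


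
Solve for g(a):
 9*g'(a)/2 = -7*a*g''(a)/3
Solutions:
 g(a) = C1 + C2/a^(13/14)


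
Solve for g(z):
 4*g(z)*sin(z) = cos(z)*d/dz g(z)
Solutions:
 g(z) = C1/cos(z)^4


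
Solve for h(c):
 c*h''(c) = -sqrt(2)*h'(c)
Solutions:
 h(c) = C1 + C2*c^(1 - sqrt(2))


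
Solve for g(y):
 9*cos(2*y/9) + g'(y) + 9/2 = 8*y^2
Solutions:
 g(y) = C1 + 8*y^3/3 - 9*y/2 - 81*sin(2*y/9)/2


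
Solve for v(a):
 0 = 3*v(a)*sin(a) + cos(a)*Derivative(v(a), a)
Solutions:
 v(a) = C1*cos(a)^3


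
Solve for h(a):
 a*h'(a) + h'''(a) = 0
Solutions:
 h(a) = C1 + Integral(C2*airyai(-a) + C3*airybi(-a), a)


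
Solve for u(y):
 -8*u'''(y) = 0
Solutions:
 u(y) = C1 + C2*y + C3*y^2


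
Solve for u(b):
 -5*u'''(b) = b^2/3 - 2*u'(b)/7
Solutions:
 u(b) = C1 + C2*exp(-sqrt(70)*b/35) + C3*exp(sqrt(70)*b/35) + 7*b^3/18 + 245*b/6


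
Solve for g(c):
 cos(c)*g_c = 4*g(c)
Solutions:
 g(c) = C1*(sin(c)^2 + 2*sin(c) + 1)/(sin(c)^2 - 2*sin(c) + 1)


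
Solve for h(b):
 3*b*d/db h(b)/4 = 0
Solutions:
 h(b) = C1


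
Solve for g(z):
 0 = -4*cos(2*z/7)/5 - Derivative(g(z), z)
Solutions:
 g(z) = C1 - 14*sin(2*z/7)/5


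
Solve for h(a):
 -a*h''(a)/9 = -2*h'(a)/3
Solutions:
 h(a) = C1 + C2*a^7


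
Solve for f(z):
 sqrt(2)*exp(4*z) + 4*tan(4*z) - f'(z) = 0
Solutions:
 f(z) = C1 + sqrt(2)*exp(4*z)/4 - log(cos(4*z))


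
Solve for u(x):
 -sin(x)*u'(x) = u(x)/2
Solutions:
 u(x) = C1*(cos(x) + 1)^(1/4)/(cos(x) - 1)^(1/4)


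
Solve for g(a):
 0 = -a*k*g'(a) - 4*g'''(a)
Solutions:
 g(a) = C1 + Integral(C2*airyai(2^(1/3)*a*(-k)^(1/3)/2) + C3*airybi(2^(1/3)*a*(-k)^(1/3)/2), a)


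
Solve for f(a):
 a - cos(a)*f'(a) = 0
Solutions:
 f(a) = C1 + Integral(a/cos(a), a)


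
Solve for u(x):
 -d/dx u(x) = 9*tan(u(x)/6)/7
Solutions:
 u(x) = -6*asin(C1*exp(-3*x/14)) + 6*pi
 u(x) = 6*asin(C1*exp(-3*x/14))


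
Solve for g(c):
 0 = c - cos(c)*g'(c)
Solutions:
 g(c) = C1 + Integral(c/cos(c), c)


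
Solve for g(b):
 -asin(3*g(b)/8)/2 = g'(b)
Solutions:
 Integral(1/asin(3*_y/8), (_y, g(b))) = C1 - b/2


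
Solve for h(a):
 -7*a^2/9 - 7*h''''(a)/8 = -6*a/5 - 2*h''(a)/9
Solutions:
 h(a) = C1 + C2*a + C3*exp(-4*sqrt(7)*a/21) + C4*exp(4*sqrt(7)*a/21) + 7*a^4/24 - 9*a^3/10 + 441*a^2/32


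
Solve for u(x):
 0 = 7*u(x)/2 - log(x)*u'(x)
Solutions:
 u(x) = C1*exp(7*li(x)/2)


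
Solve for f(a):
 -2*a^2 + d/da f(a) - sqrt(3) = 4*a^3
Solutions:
 f(a) = C1 + a^4 + 2*a^3/3 + sqrt(3)*a


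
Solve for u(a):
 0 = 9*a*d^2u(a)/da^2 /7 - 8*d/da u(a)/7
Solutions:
 u(a) = C1 + C2*a^(17/9)


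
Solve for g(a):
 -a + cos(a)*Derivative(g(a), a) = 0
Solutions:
 g(a) = C1 + Integral(a/cos(a), a)


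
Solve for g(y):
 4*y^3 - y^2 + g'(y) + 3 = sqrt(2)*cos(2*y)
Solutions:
 g(y) = C1 - y^4 + y^3/3 - 3*y + sqrt(2)*sin(2*y)/2


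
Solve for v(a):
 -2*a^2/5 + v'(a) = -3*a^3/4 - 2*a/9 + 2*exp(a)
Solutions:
 v(a) = C1 - 3*a^4/16 + 2*a^3/15 - a^2/9 + 2*exp(a)


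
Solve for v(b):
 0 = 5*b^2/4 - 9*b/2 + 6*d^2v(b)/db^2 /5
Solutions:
 v(b) = C1 + C2*b - 25*b^4/288 + 5*b^3/8


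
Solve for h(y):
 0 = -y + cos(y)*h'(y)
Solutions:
 h(y) = C1 + Integral(y/cos(y), y)


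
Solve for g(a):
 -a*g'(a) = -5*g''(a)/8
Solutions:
 g(a) = C1 + C2*erfi(2*sqrt(5)*a/5)


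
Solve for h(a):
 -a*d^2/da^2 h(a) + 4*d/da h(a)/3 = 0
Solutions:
 h(a) = C1 + C2*a^(7/3)


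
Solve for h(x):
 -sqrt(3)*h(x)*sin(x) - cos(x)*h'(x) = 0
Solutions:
 h(x) = C1*cos(x)^(sqrt(3))


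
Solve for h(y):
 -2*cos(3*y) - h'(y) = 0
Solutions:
 h(y) = C1 - 2*sin(3*y)/3


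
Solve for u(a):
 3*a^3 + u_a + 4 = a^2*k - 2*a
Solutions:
 u(a) = C1 - 3*a^4/4 + a^3*k/3 - a^2 - 4*a


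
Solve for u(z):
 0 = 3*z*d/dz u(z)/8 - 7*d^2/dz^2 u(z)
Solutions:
 u(z) = C1 + C2*erfi(sqrt(21)*z/28)


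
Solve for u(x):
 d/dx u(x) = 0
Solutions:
 u(x) = C1


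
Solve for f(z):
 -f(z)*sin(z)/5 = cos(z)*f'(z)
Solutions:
 f(z) = C1*cos(z)^(1/5)


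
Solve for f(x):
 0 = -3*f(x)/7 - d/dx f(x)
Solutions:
 f(x) = C1*exp(-3*x/7)


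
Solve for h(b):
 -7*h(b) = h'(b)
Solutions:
 h(b) = C1*exp(-7*b)


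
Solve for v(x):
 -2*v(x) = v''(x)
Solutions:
 v(x) = C1*sin(sqrt(2)*x) + C2*cos(sqrt(2)*x)


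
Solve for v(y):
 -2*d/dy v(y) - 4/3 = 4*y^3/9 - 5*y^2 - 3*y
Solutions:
 v(y) = C1 - y^4/18 + 5*y^3/6 + 3*y^2/4 - 2*y/3


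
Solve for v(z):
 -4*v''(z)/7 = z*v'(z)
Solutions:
 v(z) = C1 + C2*erf(sqrt(14)*z/4)


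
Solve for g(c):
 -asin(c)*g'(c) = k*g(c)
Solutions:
 g(c) = C1*exp(-k*Integral(1/asin(c), c))


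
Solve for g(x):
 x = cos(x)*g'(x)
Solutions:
 g(x) = C1 + Integral(x/cos(x), x)


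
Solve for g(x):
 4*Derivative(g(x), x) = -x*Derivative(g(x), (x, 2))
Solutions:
 g(x) = C1 + C2/x^3


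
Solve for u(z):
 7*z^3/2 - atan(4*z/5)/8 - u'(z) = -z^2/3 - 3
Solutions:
 u(z) = C1 + 7*z^4/8 + z^3/9 - z*atan(4*z/5)/8 + 3*z + 5*log(16*z^2 + 25)/64


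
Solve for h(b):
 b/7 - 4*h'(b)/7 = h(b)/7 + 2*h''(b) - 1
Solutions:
 h(b) = b + (C1*sin(sqrt(10)*b/14) + C2*cos(sqrt(10)*b/14))*exp(-b/7) + 3


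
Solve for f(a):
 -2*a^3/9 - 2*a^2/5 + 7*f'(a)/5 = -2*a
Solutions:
 f(a) = C1 + 5*a^4/126 + 2*a^3/21 - 5*a^2/7


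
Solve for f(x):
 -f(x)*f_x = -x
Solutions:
 f(x) = -sqrt(C1 + x^2)
 f(x) = sqrt(C1 + x^2)


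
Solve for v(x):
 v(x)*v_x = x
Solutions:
 v(x) = -sqrt(C1 + x^2)
 v(x) = sqrt(C1 + x^2)


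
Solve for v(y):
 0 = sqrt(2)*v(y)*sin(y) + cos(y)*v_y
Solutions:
 v(y) = C1*cos(y)^(sqrt(2))


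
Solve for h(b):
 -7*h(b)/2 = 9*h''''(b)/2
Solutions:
 h(b) = (C1*sin(sqrt(6)*7^(1/4)*b/6) + C2*cos(sqrt(6)*7^(1/4)*b/6))*exp(-sqrt(6)*7^(1/4)*b/6) + (C3*sin(sqrt(6)*7^(1/4)*b/6) + C4*cos(sqrt(6)*7^(1/4)*b/6))*exp(sqrt(6)*7^(1/4)*b/6)


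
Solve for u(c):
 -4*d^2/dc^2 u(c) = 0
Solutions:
 u(c) = C1 + C2*c


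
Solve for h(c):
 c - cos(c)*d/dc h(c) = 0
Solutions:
 h(c) = C1 + Integral(c/cos(c), c)


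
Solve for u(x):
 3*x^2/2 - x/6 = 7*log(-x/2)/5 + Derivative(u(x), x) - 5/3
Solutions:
 u(x) = C1 + x^3/2 - x^2/12 - 7*x*log(-x)/5 + x*(21*log(2) + 46)/15


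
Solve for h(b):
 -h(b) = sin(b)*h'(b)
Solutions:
 h(b) = C1*sqrt(cos(b) + 1)/sqrt(cos(b) - 1)


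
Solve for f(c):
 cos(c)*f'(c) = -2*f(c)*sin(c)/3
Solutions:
 f(c) = C1*cos(c)^(2/3)


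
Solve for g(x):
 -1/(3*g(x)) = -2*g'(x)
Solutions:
 g(x) = -sqrt(C1 + 3*x)/3
 g(x) = sqrt(C1 + 3*x)/3


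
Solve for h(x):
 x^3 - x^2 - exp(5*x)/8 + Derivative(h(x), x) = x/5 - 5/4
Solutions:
 h(x) = C1 - x^4/4 + x^3/3 + x^2/10 - 5*x/4 + exp(5*x)/40


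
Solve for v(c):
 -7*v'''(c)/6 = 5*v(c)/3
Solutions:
 v(c) = C3*exp(-10^(1/3)*7^(2/3)*c/7) + (C1*sin(10^(1/3)*sqrt(3)*7^(2/3)*c/14) + C2*cos(10^(1/3)*sqrt(3)*7^(2/3)*c/14))*exp(10^(1/3)*7^(2/3)*c/14)


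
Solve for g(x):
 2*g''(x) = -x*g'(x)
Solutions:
 g(x) = C1 + C2*erf(x/2)


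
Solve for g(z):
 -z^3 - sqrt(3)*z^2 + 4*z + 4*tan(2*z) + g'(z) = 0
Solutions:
 g(z) = C1 + z^4/4 + sqrt(3)*z^3/3 - 2*z^2 + 2*log(cos(2*z))


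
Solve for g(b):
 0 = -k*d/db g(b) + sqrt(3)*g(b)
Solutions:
 g(b) = C1*exp(sqrt(3)*b/k)


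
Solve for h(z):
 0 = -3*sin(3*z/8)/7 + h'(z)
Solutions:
 h(z) = C1 - 8*cos(3*z/8)/7


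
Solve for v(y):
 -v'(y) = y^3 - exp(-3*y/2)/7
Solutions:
 v(y) = C1 - y^4/4 - 2*exp(-3*y/2)/21


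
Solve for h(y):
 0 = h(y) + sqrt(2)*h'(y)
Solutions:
 h(y) = C1*exp(-sqrt(2)*y/2)


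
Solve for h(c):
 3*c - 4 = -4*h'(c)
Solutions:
 h(c) = C1 - 3*c^2/8 + c


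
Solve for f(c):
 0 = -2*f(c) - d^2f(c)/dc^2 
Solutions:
 f(c) = C1*sin(sqrt(2)*c) + C2*cos(sqrt(2)*c)


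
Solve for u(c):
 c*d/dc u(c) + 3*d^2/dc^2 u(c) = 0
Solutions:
 u(c) = C1 + C2*erf(sqrt(6)*c/6)


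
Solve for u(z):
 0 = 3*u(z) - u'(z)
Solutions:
 u(z) = C1*exp(3*z)


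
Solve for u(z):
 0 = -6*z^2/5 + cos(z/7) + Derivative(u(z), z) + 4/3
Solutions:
 u(z) = C1 + 2*z^3/5 - 4*z/3 - 7*sin(z/7)


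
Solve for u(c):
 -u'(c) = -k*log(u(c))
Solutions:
 li(u(c)) = C1 + c*k


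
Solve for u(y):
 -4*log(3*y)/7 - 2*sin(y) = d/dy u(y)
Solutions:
 u(y) = C1 - 4*y*log(y)/7 - 4*y*log(3)/7 + 4*y/7 + 2*cos(y)


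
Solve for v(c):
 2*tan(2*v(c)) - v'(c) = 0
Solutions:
 v(c) = -asin(C1*exp(4*c))/2 + pi/2
 v(c) = asin(C1*exp(4*c))/2


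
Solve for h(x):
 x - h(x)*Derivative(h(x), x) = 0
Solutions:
 h(x) = -sqrt(C1 + x^2)
 h(x) = sqrt(C1 + x^2)


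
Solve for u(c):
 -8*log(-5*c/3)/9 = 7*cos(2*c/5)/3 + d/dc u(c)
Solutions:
 u(c) = C1 - 8*c*log(-c)/9 - 8*c*log(5)/9 + 8*c/9 + 8*c*log(3)/9 - 35*sin(2*c/5)/6


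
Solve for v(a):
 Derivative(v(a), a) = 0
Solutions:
 v(a) = C1


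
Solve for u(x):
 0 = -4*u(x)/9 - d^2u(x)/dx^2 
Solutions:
 u(x) = C1*sin(2*x/3) + C2*cos(2*x/3)


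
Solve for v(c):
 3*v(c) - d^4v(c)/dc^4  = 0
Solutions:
 v(c) = C1*exp(-3^(1/4)*c) + C2*exp(3^(1/4)*c) + C3*sin(3^(1/4)*c) + C4*cos(3^(1/4)*c)


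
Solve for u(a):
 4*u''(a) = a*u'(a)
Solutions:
 u(a) = C1 + C2*erfi(sqrt(2)*a/4)


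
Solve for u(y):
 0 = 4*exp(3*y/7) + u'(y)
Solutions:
 u(y) = C1 - 28*exp(3*y/7)/3


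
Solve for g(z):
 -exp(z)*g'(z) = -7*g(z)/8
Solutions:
 g(z) = C1*exp(-7*exp(-z)/8)


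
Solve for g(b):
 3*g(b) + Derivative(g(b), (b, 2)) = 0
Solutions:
 g(b) = C1*sin(sqrt(3)*b) + C2*cos(sqrt(3)*b)


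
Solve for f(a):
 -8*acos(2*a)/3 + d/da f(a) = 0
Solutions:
 f(a) = C1 + 8*a*acos(2*a)/3 - 4*sqrt(1 - 4*a^2)/3


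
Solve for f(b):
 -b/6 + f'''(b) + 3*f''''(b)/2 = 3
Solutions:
 f(b) = C1 + C2*b + C3*b^2 + C4*exp(-2*b/3) + b^4/144 + 11*b^3/24


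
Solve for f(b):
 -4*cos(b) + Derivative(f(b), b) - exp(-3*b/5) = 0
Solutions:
 f(b) = C1 + 4*sin(b) - 5*exp(-3*b/5)/3


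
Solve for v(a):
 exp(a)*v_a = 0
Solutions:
 v(a) = C1


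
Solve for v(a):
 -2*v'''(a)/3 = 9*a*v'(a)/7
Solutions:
 v(a) = C1 + Integral(C2*airyai(-3*14^(2/3)*a/14) + C3*airybi(-3*14^(2/3)*a/14), a)


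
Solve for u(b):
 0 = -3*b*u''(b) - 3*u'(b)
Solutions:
 u(b) = C1 + C2*log(b)


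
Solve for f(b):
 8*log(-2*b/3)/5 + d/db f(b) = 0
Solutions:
 f(b) = C1 - 8*b*log(-b)/5 + 8*b*(-log(2) + 1 + log(3))/5


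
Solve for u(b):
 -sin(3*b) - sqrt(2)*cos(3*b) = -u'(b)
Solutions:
 u(b) = C1 + sqrt(2)*sin(3*b)/3 - cos(3*b)/3


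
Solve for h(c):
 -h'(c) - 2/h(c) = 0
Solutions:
 h(c) = -sqrt(C1 - 4*c)
 h(c) = sqrt(C1 - 4*c)


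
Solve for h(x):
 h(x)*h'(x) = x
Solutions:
 h(x) = -sqrt(C1 + x^2)
 h(x) = sqrt(C1 + x^2)


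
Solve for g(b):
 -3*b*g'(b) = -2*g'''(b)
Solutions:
 g(b) = C1 + Integral(C2*airyai(2^(2/3)*3^(1/3)*b/2) + C3*airybi(2^(2/3)*3^(1/3)*b/2), b)


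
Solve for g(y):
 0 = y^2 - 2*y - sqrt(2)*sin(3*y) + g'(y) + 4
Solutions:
 g(y) = C1 - y^3/3 + y^2 - 4*y - sqrt(2)*cos(3*y)/3


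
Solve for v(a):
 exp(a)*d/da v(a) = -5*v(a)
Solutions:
 v(a) = C1*exp(5*exp(-a))


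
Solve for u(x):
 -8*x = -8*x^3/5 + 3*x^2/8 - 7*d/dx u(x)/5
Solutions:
 u(x) = C1 - 2*x^4/7 + 5*x^3/56 + 20*x^2/7


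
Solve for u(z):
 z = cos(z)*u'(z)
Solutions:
 u(z) = C1 + Integral(z/cos(z), z)


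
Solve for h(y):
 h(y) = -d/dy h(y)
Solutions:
 h(y) = C1*exp(-y)


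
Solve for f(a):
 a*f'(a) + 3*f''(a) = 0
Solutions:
 f(a) = C1 + C2*erf(sqrt(6)*a/6)


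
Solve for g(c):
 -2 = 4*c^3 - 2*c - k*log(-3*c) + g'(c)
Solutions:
 g(c) = C1 - c^4 + c^2 + c*k*log(-c) + c*(-k + k*log(3) - 2)


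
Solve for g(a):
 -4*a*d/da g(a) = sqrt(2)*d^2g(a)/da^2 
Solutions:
 g(a) = C1 + C2*erf(2^(1/4)*a)


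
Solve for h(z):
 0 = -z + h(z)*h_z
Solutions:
 h(z) = -sqrt(C1 + z^2)
 h(z) = sqrt(C1 + z^2)


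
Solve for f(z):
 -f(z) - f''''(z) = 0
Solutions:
 f(z) = (C1*sin(sqrt(2)*z/2) + C2*cos(sqrt(2)*z/2))*exp(-sqrt(2)*z/2) + (C3*sin(sqrt(2)*z/2) + C4*cos(sqrt(2)*z/2))*exp(sqrt(2)*z/2)


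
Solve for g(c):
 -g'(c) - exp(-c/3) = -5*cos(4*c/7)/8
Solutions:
 g(c) = C1 + 35*sin(4*c/7)/32 + 3*exp(-c/3)


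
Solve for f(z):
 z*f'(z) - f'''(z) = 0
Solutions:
 f(z) = C1 + Integral(C2*airyai(z) + C3*airybi(z), z)


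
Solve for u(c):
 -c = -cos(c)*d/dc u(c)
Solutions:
 u(c) = C1 + Integral(c/cos(c), c)


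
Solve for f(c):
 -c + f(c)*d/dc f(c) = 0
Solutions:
 f(c) = -sqrt(C1 + c^2)
 f(c) = sqrt(C1 + c^2)


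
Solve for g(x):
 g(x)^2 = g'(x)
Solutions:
 g(x) = -1/(C1 + x)


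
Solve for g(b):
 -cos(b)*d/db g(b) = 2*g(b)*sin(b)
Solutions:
 g(b) = C1*cos(b)^2


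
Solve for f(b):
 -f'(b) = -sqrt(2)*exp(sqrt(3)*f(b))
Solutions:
 f(b) = sqrt(3)*(2*log(-1/(C1 + sqrt(2)*b)) - log(3))/6


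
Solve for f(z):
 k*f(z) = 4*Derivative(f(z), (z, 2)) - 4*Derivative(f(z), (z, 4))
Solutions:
 f(z) = C1*exp(-sqrt(2)*z*sqrt(1 - sqrt(1 - k))/2) + C2*exp(sqrt(2)*z*sqrt(1 - sqrt(1 - k))/2) + C3*exp(-sqrt(2)*z*sqrt(sqrt(1 - k) + 1)/2) + C4*exp(sqrt(2)*z*sqrt(sqrt(1 - k) + 1)/2)


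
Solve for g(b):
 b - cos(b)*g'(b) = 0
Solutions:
 g(b) = C1 + Integral(b/cos(b), b)


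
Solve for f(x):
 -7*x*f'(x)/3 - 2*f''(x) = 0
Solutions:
 f(x) = C1 + C2*erf(sqrt(21)*x/6)


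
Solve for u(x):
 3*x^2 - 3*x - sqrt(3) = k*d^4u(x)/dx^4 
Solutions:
 u(x) = C1 + C2*x + C3*x^2 + C4*x^3 + x^6/(120*k) - x^5/(40*k) - sqrt(3)*x^4/(24*k)


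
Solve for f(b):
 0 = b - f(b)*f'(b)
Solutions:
 f(b) = -sqrt(C1 + b^2)
 f(b) = sqrt(C1 + b^2)


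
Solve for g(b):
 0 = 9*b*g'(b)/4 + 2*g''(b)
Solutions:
 g(b) = C1 + C2*erf(3*b/4)


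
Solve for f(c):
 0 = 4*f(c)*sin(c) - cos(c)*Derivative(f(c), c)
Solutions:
 f(c) = C1/cos(c)^4


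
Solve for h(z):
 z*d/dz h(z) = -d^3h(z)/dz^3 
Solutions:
 h(z) = C1 + Integral(C2*airyai(-z) + C3*airybi(-z), z)


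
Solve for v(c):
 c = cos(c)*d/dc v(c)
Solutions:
 v(c) = C1 + Integral(c/cos(c), c)


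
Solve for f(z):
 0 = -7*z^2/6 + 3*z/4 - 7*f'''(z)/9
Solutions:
 f(z) = C1 + C2*z + C3*z^2 - z^5/40 + 9*z^4/224


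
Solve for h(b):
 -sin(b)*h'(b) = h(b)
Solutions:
 h(b) = C1*sqrt(cos(b) + 1)/sqrt(cos(b) - 1)


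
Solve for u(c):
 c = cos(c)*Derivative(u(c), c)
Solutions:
 u(c) = C1 + Integral(c/cos(c), c)


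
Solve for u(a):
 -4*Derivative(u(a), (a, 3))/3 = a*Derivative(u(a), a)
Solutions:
 u(a) = C1 + Integral(C2*airyai(-6^(1/3)*a/2) + C3*airybi(-6^(1/3)*a/2), a)


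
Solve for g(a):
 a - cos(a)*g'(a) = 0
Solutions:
 g(a) = C1 + Integral(a/cos(a), a)


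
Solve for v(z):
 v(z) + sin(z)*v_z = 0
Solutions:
 v(z) = C1*sqrt(cos(z) + 1)/sqrt(cos(z) - 1)


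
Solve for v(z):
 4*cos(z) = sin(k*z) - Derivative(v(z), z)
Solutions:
 v(z) = C1 - 4*sin(z) - cos(k*z)/k


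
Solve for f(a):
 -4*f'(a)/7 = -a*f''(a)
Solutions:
 f(a) = C1 + C2*a^(11/7)


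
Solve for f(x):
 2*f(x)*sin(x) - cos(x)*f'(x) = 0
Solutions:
 f(x) = C1/cos(x)^2


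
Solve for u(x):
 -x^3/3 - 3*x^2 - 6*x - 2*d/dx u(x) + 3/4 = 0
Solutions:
 u(x) = C1 - x^4/24 - x^3/2 - 3*x^2/2 + 3*x/8


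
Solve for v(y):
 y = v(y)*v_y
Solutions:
 v(y) = -sqrt(C1 + y^2)
 v(y) = sqrt(C1 + y^2)


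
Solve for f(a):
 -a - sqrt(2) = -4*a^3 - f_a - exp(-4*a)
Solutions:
 f(a) = C1 - a^4 + a^2/2 + sqrt(2)*a + exp(-4*a)/4


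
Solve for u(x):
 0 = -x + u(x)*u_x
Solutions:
 u(x) = -sqrt(C1 + x^2)
 u(x) = sqrt(C1 + x^2)


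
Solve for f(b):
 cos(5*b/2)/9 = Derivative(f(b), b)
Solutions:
 f(b) = C1 + 2*sin(5*b/2)/45


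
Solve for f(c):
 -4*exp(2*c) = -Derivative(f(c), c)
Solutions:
 f(c) = C1 + 2*exp(2*c)


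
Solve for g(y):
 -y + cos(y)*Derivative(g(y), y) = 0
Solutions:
 g(y) = C1 + Integral(y/cos(y), y)


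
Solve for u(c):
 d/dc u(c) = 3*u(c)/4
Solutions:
 u(c) = C1*exp(3*c/4)


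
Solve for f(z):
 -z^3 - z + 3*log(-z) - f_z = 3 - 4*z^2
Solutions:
 f(z) = C1 - z^4/4 + 4*z^3/3 - z^2/2 + 3*z*log(-z) - 6*z


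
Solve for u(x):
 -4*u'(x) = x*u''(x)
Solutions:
 u(x) = C1 + C2/x^3


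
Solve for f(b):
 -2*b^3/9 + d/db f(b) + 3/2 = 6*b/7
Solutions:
 f(b) = C1 + b^4/18 + 3*b^2/7 - 3*b/2


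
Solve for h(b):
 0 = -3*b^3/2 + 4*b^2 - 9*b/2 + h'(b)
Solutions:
 h(b) = C1 + 3*b^4/8 - 4*b^3/3 + 9*b^2/4


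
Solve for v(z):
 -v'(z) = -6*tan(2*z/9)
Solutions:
 v(z) = C1 - 27*log(cos(2*z/9))


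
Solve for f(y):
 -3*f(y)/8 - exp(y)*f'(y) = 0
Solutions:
 f(y) = C1*exp(3*exp(-y)/8)


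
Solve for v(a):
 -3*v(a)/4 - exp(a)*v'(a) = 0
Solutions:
 v(a) = C1*exp(3*exp(-a)/4)


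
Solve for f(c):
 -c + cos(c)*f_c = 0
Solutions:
 f(c) = C1 + Integral(c/cos(c), c)


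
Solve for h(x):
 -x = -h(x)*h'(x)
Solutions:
 h(x) = -sqrt(C1 + x^2)
 h(x) = sqrt(C1 + x^2)


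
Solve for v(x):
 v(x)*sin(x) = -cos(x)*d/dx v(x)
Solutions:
 v(x) = C1*cos(x)


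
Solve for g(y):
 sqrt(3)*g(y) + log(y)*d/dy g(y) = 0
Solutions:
 g(y) = C1*exp(-sqrt(3)*li(y))


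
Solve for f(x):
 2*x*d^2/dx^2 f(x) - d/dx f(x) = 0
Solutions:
 f(x) = C1 + C2*x^(3/2)


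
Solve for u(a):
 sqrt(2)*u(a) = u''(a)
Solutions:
 u(a) = C1*exp(-2^(1/4)*a) + C2*exp(2^(1/4)*a)


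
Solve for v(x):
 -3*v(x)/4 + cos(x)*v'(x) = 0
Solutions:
 v(x) = C1*(sin(x) + 1)^(3/8)/(sin(x) - 1)^(3/8)


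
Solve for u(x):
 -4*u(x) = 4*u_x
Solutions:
 u(x) = C1*exp(-x)


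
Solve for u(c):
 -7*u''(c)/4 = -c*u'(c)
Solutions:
 u(c) = C1 + C2*erfi(sqrt(14)*c/7)


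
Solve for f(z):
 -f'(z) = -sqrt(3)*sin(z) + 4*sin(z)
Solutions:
 f(z) = C1 - sqrt(3)*cos(z) + 4*cos(z)


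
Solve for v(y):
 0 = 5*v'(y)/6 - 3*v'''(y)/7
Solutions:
 v(y) = C1 + C2*exp(-sqrt(70)*y/6) + C3*exp(sqrt(70)*y/6)


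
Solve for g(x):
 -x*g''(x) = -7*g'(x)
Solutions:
 g(x) = C1 + C2*x^8


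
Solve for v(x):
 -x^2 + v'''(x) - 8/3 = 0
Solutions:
 v(x) = C1 + C2*x + C3*x^2 + x^5/60 + 4*x^3/9


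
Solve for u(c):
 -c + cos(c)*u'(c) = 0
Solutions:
 u(c) = C1 + Integral(c/cos(c), c)


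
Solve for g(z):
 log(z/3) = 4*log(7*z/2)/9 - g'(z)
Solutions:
 g(z) = C1 - 5*z*log(z)/9 - 4*z*log(2)/9 + 5*z/9 + 4*z*log(7)/9 + z*log(3)


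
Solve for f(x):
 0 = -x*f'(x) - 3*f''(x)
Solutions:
 f(x) = C1 + C2*erf(sqrt(6)*x/6)


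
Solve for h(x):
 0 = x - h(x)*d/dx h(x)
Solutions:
 h(x) = -sqrt(C1 + x^2)
 h(x) = sqrt(C1 + x^2)


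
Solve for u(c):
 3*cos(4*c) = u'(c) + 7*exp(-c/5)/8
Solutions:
 u(c) = C1 + 3*sin(4*c)/4 + 35*exp(-c/5)/8


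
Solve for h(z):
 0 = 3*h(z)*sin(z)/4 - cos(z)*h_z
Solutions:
 h(z) = C1/cos(z)^(3/4)


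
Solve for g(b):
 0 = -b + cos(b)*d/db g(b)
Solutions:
 g(b) = C1 + Integral(b/cos(b), b)


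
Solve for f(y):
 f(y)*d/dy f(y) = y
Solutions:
 f(y) = -sqrt(C1 + y^2)
 f(y) = sqrt(C1 + y^2)


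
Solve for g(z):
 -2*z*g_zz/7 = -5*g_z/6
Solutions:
 g(z) = C1 + C2*z^(47/12)


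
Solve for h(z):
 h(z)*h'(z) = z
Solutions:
 h(z) = -sqrt(C1 + z^2)
 h(z) = sqrt(C1 + z^2)


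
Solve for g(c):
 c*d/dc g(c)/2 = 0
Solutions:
 g(c) = C1


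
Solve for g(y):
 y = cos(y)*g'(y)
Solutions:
 g(y) = C1 + Integral(y/cos(y), y)


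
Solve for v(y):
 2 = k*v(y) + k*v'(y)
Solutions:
 v(y) = C1*exp(-y) + 2/k


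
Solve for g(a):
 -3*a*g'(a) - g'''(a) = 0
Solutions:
 g(a) = C1 + Integral(C2*airyai(-3^(1/3)*a) + C3*airybi(-3^(1/3)*a), a)


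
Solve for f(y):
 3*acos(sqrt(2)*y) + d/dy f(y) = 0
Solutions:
 f(y) = C1 - 3*y*acos(sqrt(2)*y) + 3*sqrt(2)*sqrt(1 - 2*y^2)/2


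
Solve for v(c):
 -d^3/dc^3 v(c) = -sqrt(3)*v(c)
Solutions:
 v(c) = C3*exp(3^(1/6)*c) + (C1*sin(3^(2/3)*c/2) + C2*cos(3^(2/3)*c/2))*exp(-3^(1/6)*c/2)


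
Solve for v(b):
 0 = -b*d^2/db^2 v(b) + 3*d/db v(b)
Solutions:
 v(b) = C1 + C2*b^4


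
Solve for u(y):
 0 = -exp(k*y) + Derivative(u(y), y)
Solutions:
 u(y) = C1 + exp(k*y)/k


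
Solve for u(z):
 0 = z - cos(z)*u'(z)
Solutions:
 u(z) = C1 + Integral(z/cos(z), z)


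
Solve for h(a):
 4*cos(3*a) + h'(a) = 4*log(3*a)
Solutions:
 h(a) = C1 + 4*a*log(a) - 4*a + 4*a*log(3) - 4*sin(3*a)/3


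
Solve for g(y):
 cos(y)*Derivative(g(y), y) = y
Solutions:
 g(y) = C1 + Integral(y/cos(y), y)


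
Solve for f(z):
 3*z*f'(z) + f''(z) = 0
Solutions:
 f(z) = C1 + C2*erf(sqrt(6)*z/2)


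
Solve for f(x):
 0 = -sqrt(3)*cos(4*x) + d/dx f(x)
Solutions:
 f(x) = C1 + sqrt(3)*sin(4*x)/4


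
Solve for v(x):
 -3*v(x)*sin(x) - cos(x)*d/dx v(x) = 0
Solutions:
 v(x) = C1*cos(x)^3


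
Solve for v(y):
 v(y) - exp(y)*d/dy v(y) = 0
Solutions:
 v(y) = C1*exp(-exp(-y))


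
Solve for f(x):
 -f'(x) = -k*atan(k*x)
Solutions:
 f(x) = C1 + k*Piecewise((x*atan(k*x) - log(k^2*x^2 + 1)/(2*k), Ne(k, 0)), (0, True))


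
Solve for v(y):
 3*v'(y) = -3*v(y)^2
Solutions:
 v(y) = 1/(C1 + y)


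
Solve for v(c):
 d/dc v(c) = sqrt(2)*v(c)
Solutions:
 v(c) = C1*exp(sqrt(2)*c)


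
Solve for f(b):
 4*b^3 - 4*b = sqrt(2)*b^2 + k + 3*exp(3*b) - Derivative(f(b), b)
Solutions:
 f(b) = C1 - b^4 + sqrt(2)*b^3/3 + 2*b^2 + b*k + exp(3*b)


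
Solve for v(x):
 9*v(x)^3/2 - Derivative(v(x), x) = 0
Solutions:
 v(x) = -sqrt(-1/(C1 + 9*x))
 v(x) = sqrt(-1/(C1 + 9*x))


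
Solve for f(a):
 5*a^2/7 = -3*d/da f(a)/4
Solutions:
 f(a) = C1 - 20*a^3/63
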